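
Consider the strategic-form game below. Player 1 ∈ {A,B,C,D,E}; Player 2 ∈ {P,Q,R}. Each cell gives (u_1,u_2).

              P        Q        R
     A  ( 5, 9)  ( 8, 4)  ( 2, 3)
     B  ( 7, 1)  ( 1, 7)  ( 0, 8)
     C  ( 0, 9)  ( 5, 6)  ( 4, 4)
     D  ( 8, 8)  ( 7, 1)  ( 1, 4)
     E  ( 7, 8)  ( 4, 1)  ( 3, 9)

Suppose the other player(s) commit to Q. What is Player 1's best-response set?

BR_1 = {A}

u_1(A vs Q) = 8
u_1(B vs Q) = 1
u_1(C vs Q) = 5
u_1(D vs Q) = 7
u_1(E vs Q) = 4
max payoff 8 at {A}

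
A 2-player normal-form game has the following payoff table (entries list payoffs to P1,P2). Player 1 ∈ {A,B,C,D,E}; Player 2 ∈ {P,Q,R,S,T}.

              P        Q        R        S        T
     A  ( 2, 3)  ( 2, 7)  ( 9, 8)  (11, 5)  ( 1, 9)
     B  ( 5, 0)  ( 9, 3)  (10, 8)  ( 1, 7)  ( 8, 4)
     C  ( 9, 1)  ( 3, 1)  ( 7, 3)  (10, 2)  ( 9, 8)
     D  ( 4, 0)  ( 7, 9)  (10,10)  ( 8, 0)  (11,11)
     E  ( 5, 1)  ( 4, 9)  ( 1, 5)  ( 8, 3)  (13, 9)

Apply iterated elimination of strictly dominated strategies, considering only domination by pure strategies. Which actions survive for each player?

Remaining: P1:{B,D,E} P2:{Q,R,T}

P2 drop P (R beats it: A:8>3 B:8>0 C:3>1 D:10>0 E:5>1)
P2 drop S (R beats it: A:8>5 B:8>7 C:3>2 D:10>0 E:5>3)
P1 drop A (B beats it: Q:9>2 R:10>9 T:8>1)
P1 drop C (D beats it: Q:7>3 R:10>7 T:11>9)
P1→{B,D,E} P2→{Q,R,T}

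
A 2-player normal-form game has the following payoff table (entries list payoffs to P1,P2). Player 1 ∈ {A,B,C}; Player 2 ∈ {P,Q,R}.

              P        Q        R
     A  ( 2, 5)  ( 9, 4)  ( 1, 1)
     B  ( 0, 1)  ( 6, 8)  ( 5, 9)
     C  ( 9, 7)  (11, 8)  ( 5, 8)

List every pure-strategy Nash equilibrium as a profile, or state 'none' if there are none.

(A,P): not NE [P1→C gives 9>2]
(A,Q): not NE [P1→C gives 11>9; P2→P gives 5>4]
(A,R): not NE [P1→C gives 5>1; P2→P gives 5>1]
(B,P): not NE [P1→C gives 9>0; P2→R gives 9>1]
(B,Q): not NE [P1→C gives 11>6; P2→R gives 9>8]
(B,R): NE
(C,P): not NE [P2→R gives 8>7]
(C,Q): NE
(C,R): NE

PSNE = {(B,R), (C,Q), (C,R)}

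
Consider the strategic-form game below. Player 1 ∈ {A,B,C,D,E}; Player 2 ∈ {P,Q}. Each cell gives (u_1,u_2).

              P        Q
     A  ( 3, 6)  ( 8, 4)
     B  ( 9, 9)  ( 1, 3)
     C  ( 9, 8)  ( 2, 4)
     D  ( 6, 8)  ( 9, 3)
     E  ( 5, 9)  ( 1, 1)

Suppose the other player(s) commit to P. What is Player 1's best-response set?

BR_1 = {B,C}

u_1(A vs P) = 3
u_1(B vs P) = 9
u_1(C vs P) = 9
u_1(D vs P) = 6
u_1(E vs P) = 5
max payoff 9 at {B,C}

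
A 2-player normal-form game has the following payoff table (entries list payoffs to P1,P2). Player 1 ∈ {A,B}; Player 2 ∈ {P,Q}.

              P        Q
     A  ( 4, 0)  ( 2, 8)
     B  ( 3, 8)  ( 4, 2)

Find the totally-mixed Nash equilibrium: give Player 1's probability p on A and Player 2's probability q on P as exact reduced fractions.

P1 indiff ⇒ q·4+(1-q)·2 = q·3+(1-q)·4 ⇒ q(1) = (1-q)(2) ⇒ q = 2/3
P2 indiff ⇒ p·0+(1-p)·8 = p·8+(1-p)·2 ⇒ p(-8) = (1-p)(-6) ⇒ p = 3/7

p=3/7, q=2/3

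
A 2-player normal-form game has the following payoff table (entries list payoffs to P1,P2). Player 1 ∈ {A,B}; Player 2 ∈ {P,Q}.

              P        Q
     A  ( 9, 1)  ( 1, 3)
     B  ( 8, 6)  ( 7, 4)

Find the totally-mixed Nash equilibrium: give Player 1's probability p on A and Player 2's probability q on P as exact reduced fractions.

P1 mixes 1/2 on A; P2 mixes 6/7 on P

P1 indiff ⇒ q·9+(1-q)·1 = q·8+(1-q)·7 ⇒ q(1) = (1-q)(6) ⇒ q = 6/7
P2 indiff ⇒ p·1+(1-p)·6 = p·3+(1-p)·4 ⇒ p(-2) = (1-p)(-2) ⇒ p = 1/2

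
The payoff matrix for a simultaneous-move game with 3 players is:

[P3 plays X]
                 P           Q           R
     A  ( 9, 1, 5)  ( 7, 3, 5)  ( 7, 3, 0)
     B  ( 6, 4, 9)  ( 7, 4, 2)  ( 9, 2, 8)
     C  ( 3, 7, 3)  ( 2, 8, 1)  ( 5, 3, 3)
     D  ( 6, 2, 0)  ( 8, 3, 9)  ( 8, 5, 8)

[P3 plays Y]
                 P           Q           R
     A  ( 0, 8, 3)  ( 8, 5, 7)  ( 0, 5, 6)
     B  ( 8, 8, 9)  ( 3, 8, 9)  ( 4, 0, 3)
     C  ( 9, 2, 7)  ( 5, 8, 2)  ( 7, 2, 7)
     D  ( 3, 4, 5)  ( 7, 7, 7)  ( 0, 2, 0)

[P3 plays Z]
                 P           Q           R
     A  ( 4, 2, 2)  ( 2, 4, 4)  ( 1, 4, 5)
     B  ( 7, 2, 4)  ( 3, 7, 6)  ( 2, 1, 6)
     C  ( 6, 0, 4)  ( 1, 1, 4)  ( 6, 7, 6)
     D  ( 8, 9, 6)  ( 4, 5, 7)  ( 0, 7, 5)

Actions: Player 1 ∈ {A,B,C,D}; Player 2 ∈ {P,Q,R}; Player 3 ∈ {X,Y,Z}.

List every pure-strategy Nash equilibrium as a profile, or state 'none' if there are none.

(A,P,X): not NE [P2→R gives 3>1]
(A,P,Y): not NE [P1→C gives 9>0; P3→X gives 5>3]
(A,P,Z): not NE [P1→D gives 8>4; P2→R gives 4>2; P3→X gives 5>2]
(A,Q,X): not NE [P1→D gives 8>7; P3→Y gives 7>5]
(A,Q,Y): not NE [P2→P gives 8>5]
(A,Q,Z): not NE [P1→D gives 4>2; P3→Y gives 7>4]
(A,R,X): not NE [P1→B gives 9>7; P3→Y gives 6>0]
(A,R,Y): not NE [P1→C gives 7>0; P2→P gives 8>5]
(A,R,Z): not NE [P1→C gives 6>1; P3→Y gives 6>5]
(B,P,X): not NE [P1→A gives 9>6]
(B,P,Y): not NE [P1→C gives 9>8]
(B,P,Z): not NE [P1→D gives 8>7; P2→Q gives 7>2; P3→Y gives 9>4]
(B,Q,X): not NE [P1→D gives 8>7; P3→Y gives 9>2]
(B,Q,Y): not NE [P1→A gives 8>3]
(B,Q,Z): not NE [P1→D gives 4>3; P3→Y gives 9>6]
(B,R,X): not NE [P2→Q gives 4>2]
(B,R,Y): not NE [P1→C gives 7>4; P2→Q gives 8>0; P3→X gives 8>3]
(B,R,Z): not NE [P1→C gives 6>2; P2→Q gives 7>1; P3→X gives 8>6]
(C,P,X): not NE [P1→A gives 9>3; P2→Q gives 8>7; P3→Y gives 7>3]
(C,P,Y): not NE [P2→Q gives 8>2]
(C,P,Z): not NE [P1→D gives 8>6; P2→R gives 7>0; P3→Y gives 7>4]
(C,Q,X): not NE [P1→D gives 8>2; P3→Z gives 4>1]
(C,Q,Y): not NE [P1→A gives 8>5; P3→Z gives 4>2]
(C,Q,Z): not NE [P1→D gives 4>1; P2→R gives 7>1]
(C,R,X): not NE [P1→B gives 9>5; P2→Q gives 8>3; P3→Y gives 7>3]
(C,R,Y): not NE [P2→Q gives 8>2]
(C,R,Z): not NE [P3→Y gives 7>6]
(D,P,X): not NE [P1→A gives 9>6; P2→R gives 5>2; P3→Z gives 6>0]
(D,P,Y): not NE [P1→C gives 9>3; P2→Q gives 7>4; P3→Z gives 6>5]
(D,P,Z): NE
(D,Q,X): not NE [P2→R gives 5>3]
(D,Q,Y): not NE [P1→A gives 8>7; P3→X gives 9>7]
(D,Q,Z): not NE [P2→P gives 9>5; P3→X gives 9>7]
(D,R,X): not NE [P1→B gives 9>8]
(D,R,Y): not NE [P1→C gives 7>0; P2→Q gives 7>2; P3→X gives 8>0]
(D,R,Z): not NE [P1→C gives 6>0; P2→P gives 9>7; P3→X gives 8>5]

NE set: (D,P,Z)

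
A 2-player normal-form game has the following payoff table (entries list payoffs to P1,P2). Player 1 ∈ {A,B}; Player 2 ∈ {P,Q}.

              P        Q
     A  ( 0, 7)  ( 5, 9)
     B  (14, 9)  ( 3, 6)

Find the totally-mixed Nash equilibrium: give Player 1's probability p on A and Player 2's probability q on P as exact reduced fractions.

p=3/5, q=1/8

P1 indiff ⇒ q·0+(1-q)·5 = q·14+(1-q)·3 ⇒ q(-14) = (1-q)(-2) ⇒ q = 1/8
P2 indiff ⇒ p·7+(1-p)·9 = p·9+(1-p)·6 ⇒ p(-2) = (1-p)(-3) ⇒ p = 3/5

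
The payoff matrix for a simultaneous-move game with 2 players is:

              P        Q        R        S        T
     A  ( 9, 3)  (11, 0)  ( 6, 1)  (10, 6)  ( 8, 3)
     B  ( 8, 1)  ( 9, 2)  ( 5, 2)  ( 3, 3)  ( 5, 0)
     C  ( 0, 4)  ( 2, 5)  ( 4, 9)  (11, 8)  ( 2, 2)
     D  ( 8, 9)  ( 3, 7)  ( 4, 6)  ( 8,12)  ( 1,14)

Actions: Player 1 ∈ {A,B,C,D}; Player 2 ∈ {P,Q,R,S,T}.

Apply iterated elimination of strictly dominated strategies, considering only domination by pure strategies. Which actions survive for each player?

P1 drop B (A beats it: P:9>8 Q:11>9 R:6>5 S:10>3 T:8>5)
P1 drop D (A beats it: P:9>8 Q:11>3 R:6>4 S:10>8 T:8>1)
P2 drop P (S beats it: A:6>3 C:8>4)
P2 drop Q (R beats it: A:1>0 C:9>5)
P2 drop T (S beats it: A:6>3 C:8>2)
P1→{A,C} P2→{R,S}

Remaining: P1:{A,C} P2:{R,S}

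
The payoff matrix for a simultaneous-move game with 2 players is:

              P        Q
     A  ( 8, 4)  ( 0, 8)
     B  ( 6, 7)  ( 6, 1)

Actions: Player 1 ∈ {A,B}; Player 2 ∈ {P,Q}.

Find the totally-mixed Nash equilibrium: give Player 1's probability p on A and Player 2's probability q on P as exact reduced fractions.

P1 mixes 3/5 on A; P2 mixes 3/4 on P

P1 indiff ⇒ q·8+(1-q)·0 = q·6+(1-q)·6 ⇒ q(2) = (1-q)(6) ⇒ q = 3/4
P2 indiff ⇒ p·4+(1-p)·7 = p·8+(1-p)·1 ⇒ p(-4) = (1-p)(-6) ⇒ p = 3/5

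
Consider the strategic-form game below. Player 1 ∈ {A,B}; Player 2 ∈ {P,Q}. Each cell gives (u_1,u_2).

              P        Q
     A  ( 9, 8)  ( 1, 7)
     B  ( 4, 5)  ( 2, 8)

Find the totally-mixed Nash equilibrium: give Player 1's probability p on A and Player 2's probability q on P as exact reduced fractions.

P1 indiff ⇒ q·9+(1-q)·1 = q·4+(1-q)·2 ⇒ q(5) = (1-q)(1) ⇒ q = 1/6
P2 indiff ⇒ p·8+(1-p)·5 = p·7+(1-p)·8 ⇒ p(1) = (1-p)(3) ⇒ p = 3/4

P1 mixes 3/4 on A; P2 mixes 1/6 on P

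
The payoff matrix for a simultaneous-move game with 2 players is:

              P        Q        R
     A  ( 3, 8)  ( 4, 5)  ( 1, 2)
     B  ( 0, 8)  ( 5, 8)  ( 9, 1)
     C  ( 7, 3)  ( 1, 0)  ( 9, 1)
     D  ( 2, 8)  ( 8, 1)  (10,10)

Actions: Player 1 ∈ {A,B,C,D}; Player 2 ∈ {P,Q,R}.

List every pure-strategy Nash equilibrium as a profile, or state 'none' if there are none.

PSNE = {(C,P), (D,R)}

(A,P): not NE [P1→C gives 7>3]
(A,Q): not NE [P1→D gives 8>4; P2→P gives 8>5]
(A,R): not NE [P1→D gives 10>1; P2→P gives 8>2]
(B,P): not NE [P1→C gives 7>0]
(B,Q): not NE [P1→D gives 8>5]
(B,R): not NE [P1→D gives 10>9; P2→Q gives 8>1]
(C,P): NE
(C,Q): not NE [P1→D gives 8>1; P2→P gives 3>0]
(C,R): not NE [P1→D gives 10>9; P2→P gives 3>1]
(D,P): not NE [P1→C gives 7>2; P2→R gives 10>8]
(D,Q): not NE [P2→R gives 10>1]
(D,R): NE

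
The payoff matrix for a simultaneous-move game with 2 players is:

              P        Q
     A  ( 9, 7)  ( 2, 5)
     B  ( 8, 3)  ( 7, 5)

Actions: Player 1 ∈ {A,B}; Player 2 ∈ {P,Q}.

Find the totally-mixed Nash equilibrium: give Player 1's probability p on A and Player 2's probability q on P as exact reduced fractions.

P1 mixes 1/2 on A; P2 mixes 5/6 on P

P1 indiff ⇒ q·9+(1-q)·2 = q·8+(1-q)·7 ⇒ q(1) = (1-q)(5) ⇒ q = 5/6
P2 indiff ⇒ p·7+(1-p)·3 = p·5+(1-p)·5 ⇒ p(2) = (1-p)(2) ⇒ p = 1/2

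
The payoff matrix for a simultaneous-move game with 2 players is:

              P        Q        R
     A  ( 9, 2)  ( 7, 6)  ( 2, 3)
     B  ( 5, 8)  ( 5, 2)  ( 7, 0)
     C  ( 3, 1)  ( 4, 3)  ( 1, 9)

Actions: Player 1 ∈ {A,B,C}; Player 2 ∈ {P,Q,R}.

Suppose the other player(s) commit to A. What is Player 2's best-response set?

u_2(P vs A) = 2
u_2(Q vs A) = 6
u_2(R vs A) = 3
max payoff 6 at {Q}

argmax u_2 = {Q}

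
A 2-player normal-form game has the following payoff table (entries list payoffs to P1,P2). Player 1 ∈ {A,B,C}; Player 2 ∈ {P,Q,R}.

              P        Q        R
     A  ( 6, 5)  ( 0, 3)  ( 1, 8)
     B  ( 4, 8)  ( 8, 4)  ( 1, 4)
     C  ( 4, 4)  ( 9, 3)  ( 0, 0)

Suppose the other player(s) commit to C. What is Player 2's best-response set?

BR_2 = {P}

u_2(P vs C) = 4
u_2(Q vs C) = 3
u_2(R vs C) = 0
max payoff 4 at {P}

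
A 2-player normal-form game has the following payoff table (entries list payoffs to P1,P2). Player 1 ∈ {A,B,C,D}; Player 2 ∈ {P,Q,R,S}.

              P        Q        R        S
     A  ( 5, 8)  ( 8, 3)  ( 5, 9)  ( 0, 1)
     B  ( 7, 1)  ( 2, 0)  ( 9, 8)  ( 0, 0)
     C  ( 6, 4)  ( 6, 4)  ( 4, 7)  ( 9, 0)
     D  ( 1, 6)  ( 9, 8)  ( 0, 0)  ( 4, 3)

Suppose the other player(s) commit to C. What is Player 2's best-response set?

BR_2 = {R}

u_2(P vs C) = 4
u_2(Q vs C) = 4
u_2(R vs C) = 7
u_2(S vs C) = 0
max payoff 7 at {R}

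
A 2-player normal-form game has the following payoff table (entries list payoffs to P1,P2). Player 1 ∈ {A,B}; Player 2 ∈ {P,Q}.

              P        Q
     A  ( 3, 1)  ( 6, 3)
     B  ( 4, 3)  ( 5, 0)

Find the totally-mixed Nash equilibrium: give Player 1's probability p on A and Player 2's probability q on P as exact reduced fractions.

P1 mixes 3/5 on A; P2 mixes 1/2 on P

P1 indiff ⇒ q·3+(1-q)·6 = q·4+(1-q)·5 ⇒ q(-1) = (1-q)(-1) ⇒ q = 1/2
P2 indiff ⇒ p·1+(1-p)·3 = p·3+(1-p)·0 ⇒ p(-2) = (1-p)(-3) ⇒ p = 3/5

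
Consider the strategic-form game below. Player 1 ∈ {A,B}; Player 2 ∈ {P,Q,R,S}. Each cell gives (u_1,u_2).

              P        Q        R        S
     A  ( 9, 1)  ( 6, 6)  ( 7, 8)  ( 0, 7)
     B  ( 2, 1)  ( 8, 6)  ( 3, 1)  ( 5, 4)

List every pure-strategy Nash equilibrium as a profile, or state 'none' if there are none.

(A,P): not NE [P2→R gives 8>1]
(A,Q): not NE [P1→B gives 8>6; P2→R gives 8>6]
(A,R): NE
(A,S): not NE [P1→B gives 5>0; P2→R gives 8>7]
(B,P): not NE [P1→A gives 9>2; P2→Q gives 6>1]
(B,Q): NE
(B,R): not NE [P1→A gives 7>3; P2→Q gives 6>1]
(B,S): not NE [P2→Q gives 6>4]

NE set: (A,R), (B,Q)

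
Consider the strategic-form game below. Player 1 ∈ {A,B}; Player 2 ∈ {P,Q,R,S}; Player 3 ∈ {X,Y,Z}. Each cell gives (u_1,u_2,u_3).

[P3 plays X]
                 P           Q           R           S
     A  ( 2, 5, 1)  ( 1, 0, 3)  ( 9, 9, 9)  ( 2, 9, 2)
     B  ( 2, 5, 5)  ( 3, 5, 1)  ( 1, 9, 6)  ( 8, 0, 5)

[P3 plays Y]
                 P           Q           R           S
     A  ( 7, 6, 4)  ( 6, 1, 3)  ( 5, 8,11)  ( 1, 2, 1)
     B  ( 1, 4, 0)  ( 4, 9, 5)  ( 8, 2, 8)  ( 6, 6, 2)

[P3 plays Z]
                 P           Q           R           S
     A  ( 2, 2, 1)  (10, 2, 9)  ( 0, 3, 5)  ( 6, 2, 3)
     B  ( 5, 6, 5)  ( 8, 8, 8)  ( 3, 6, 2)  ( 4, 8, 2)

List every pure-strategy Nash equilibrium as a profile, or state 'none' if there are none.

PSNE: ∅

(A,P,X): not NE [P2→S gives 9>5; P3→Y gives 4>1]
(A,P,Y): not NE [P2→R gives 8>6]
(A,P,Z): not NE [P1→B gives 5>2; P2→R gives 3>2; P3→Y gives 4>1]
(A,Q,X): not NE [P1→B gives 3>1; P2→S gives 9>0; P3→Z gives 9>3]
(A,Q,Y): not NE [P2→R gives 8>1; P3→Z gives 9>3]
(A,Q,Z): not NE [P2→R gives 3>2]
(A,R,X): not NE [P3→Y gives 11>9]
(A,R,Y): not NE [P1→B gives 8>5]
(A,R,Z): not NE [P1→B gives 3>0; P3→Y gives 11>5]
(A,S,X): not NE [P1→B gives 8>2; P3→Z gives 3>2]
(A,S,Y): not NE [P1→B gives 6>1; P2→R gives 8>2; P3→Z gives 3>1]
(A,S,Z): not NE [P2→R gives 3>2]
(B,P,X): not NE [P2→R gives 9>5]
(B,P,Y): not NE [P1→A gives 7>1; P2→Q gives 9>4; P3→Z gives 5>0]
(B,P,Z): not NE [P2→S gives 8>6]
(B,Q,X): not NE [P2→R gives 9>5; P3→Z gives 8>1]
(B,Q,Y): not NE [P1→A gives 6>4; P3→Z gives 8>5]
(B,Q,Z): not NE [P1→A gives 10>8]
(B,R,X): not NE [P1→A gives 9>1; P3→Y gives 8>6]
(B,R,Y): not NE [P2→Q gives 9>2]
(B,R,Z): not NE [P2→S gives 8>6; P3→Y gives 8>2]
(B,S,X): not NE [P2→R gives 9>0]
(B,S,Y): not NE [P2→Q gives 9>6; P3→X gives 5>2]
(B,S,Z): not NE [P1→A gives 6>4; P3→X gives 5>2]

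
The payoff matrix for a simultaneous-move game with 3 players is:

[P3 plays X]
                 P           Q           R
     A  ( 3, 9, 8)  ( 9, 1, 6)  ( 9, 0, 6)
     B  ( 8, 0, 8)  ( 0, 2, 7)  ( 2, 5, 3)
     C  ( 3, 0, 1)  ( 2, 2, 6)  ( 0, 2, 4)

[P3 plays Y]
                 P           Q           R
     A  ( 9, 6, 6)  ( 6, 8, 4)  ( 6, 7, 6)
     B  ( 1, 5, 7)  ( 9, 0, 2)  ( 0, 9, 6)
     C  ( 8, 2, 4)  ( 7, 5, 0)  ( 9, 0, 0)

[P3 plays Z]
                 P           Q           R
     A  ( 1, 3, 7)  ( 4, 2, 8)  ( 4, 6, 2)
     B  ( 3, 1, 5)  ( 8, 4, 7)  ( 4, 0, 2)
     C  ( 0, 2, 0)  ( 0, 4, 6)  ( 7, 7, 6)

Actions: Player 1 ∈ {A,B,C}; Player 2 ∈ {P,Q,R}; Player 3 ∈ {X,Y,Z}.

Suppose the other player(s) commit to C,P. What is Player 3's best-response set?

u_3(X vs C,P) = 1
u_3(Y vs C,P) = 4
u_3(Z vs C,P) = 0
max payoff 4 at {Y}

BR_3 = {Y}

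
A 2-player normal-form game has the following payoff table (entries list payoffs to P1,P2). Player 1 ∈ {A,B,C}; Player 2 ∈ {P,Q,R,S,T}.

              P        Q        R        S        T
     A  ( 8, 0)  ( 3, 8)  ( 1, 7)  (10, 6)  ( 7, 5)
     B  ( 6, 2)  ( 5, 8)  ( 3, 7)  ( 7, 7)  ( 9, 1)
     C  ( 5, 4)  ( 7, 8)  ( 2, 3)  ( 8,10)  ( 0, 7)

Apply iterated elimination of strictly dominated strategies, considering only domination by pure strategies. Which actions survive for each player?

P2 drop P (Q beats it: A:8>0 B:8>2 C:8>4)
P2 drop R (Q beats it: A:8>7 B:8>7 C:8>3)
P2 drop T (Q beats it: A:8>5 B:8>1 C:8>7)
P1 drop B (C beats it: Q:7>5 S:8>7)
P1→{A,C} P2→{Q,S}

IESDS → P1:{A,C} P2:{Q,S}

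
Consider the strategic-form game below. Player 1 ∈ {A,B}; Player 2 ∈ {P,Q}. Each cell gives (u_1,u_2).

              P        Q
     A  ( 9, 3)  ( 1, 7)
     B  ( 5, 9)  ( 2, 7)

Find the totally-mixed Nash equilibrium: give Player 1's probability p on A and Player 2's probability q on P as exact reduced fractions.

P1 indiff ⇒ q·9+(1-q)·1 = q·5+(1-q)·2 ⇒ q(4) = (1-q)(1) ⇒ q = 1/5
P2 indiff ⇒ p·3+(1-p)·9 = p·7+(1-p)·7 ⇒ p(-4) = (1-p)(-2) ⇒ p = 1/3

(p,q) = (1/3, 1/5)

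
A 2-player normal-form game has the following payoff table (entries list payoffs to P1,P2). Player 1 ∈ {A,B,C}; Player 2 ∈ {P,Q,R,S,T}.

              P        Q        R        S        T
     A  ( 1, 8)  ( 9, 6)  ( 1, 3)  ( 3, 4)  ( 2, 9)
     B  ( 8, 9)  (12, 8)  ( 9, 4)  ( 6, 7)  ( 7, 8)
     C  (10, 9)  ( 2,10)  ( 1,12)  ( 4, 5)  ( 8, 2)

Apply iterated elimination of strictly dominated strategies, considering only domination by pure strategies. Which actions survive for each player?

P1 drop A (B beats it: P:8>1 Q:12>9 R:9>1 S:6>3 T:7>2)
P2 drop S (P beats it: B:9>7 C:9>5)
P2 drop T (P beats it: B:9>8 C:9>2)
P1→{B,C} P2→{P,Q,R}

IESDS → P1:{B,C} P2:{P,Q,R}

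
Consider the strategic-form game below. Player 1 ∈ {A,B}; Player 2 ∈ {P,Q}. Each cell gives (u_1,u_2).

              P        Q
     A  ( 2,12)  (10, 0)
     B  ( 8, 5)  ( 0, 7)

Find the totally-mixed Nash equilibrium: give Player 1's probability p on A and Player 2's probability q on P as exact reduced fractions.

P1 indiff ⇒ q·2+(1-q)·10 = q·8+(1-q)·0 ⇒ q(-6) = (1-q)(-10) ⇒ q = 5/8
P2 indiff ⇒ p·12+(1-p)·5 = p·0+(1-p)·7 ⇒ p(12) = (1-p)(2) ⇒ p = 1/7

P1 mixes 1/7 on A; P2 mixes 5/8 on P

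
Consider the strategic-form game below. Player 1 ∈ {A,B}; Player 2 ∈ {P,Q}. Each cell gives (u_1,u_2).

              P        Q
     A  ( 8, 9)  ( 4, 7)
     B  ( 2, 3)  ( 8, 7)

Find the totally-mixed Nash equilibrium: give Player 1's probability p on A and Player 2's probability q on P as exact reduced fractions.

P1 indiff ⇒ q·8+(1-q)·4 = q·2+(1-q)·8 ⇒ q(6) = (1-q)(4) ⇒ q = 2/5
P2 indiff ⇒ p·9+(1-p)·3 = p·7+(1-p)·7 ⇒ p(2) = (1-p)(4) ⇒ p = 2/3

p=2/3, q=2/5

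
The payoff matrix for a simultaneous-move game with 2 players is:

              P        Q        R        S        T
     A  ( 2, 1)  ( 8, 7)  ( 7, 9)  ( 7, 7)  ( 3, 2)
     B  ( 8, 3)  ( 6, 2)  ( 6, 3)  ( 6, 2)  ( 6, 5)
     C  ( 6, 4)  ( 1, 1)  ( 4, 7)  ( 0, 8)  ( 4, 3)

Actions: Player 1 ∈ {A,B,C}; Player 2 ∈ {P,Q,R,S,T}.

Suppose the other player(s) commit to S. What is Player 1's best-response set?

u_1(A vs S) = 7
u_1(B vs S) = 6
u_1(C vs S) = 0
max payoff 7 at {A}

argmax u_1 = {A}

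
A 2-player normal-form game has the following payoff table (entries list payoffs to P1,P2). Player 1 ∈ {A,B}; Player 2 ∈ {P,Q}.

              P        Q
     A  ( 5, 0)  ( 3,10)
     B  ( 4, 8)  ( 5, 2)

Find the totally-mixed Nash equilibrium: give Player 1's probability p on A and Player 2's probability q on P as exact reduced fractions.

(p,q) = (3/8, 2/3)

P1 indiff ⇒ q·5+(1-q)·3 = q·4+(1-q)·5 ⇒ q(1) = (1-q)(2) ⇒ q = 2/3
P2 indiff ⇒ p·0+(1-p)·8 = p·10+(1-p)·2 ⇒ p(-10) = (1-p)(-6) ⇒ p = 3/8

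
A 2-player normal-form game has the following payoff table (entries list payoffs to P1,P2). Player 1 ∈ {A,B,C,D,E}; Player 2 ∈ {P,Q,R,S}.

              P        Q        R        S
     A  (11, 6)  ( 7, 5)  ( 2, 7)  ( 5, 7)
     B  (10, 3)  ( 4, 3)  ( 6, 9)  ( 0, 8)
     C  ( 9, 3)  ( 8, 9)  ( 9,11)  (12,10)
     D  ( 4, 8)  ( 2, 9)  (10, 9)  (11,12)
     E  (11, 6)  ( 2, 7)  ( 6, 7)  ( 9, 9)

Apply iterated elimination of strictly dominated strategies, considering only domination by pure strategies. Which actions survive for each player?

P2 drop P (R beats it: A:7>6 B:9>3 C:11>3 D:9>8 E:7>6)
P1 drop A (C beats it: Q:8>7 R:9>2 S:12>5)
P1 drop B (C beats it: Q:8>4 R:9>6 S:12>0)
P1 drop E (C beats it: Q:8>2 R:9>6 S:12>9)
P2 drop Q (S beats it: C:10>9 D:12>9)
P1→{C,D} P2→{R,S}

Remaining: P1:{C,D} P2:{R,S}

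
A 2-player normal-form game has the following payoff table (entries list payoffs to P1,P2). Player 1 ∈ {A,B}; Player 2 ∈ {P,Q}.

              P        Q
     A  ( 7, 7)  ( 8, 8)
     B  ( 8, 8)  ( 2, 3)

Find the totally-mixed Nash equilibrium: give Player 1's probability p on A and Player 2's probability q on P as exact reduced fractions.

p=5/6, q=6/7

P1 indiff ⇒ q·7+(1-q)·8 = q·8+(1-q)·2 ⇒ q(-1) = (1-q)(-6) ⇒ q = 6/7
P2 indiff ⇒ p·7+(1-p)·8 = p·8+(1-p)·3 ⇒ p(-1) = (1-p)(-5) ⇒ p = 5/6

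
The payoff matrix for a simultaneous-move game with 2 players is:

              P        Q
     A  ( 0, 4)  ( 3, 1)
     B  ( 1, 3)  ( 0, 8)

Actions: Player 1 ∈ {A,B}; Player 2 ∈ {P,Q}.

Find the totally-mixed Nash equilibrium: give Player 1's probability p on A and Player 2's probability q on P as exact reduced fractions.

P1 indiff ⇒ q·0+(1-q)·3 = q·1+(1-q)·0 ⇒ q(-1) = (1-q)(-3) ⇒ q = 3/4
P2 indiff ⇒ p·4+(1-p)·3 = p·1+(1-p)·8 ⇒ p(3) = (1-p)(5) ⇒ p = 5/8

P1 mixes 5/8 on A; P2 mixes 3/4 on P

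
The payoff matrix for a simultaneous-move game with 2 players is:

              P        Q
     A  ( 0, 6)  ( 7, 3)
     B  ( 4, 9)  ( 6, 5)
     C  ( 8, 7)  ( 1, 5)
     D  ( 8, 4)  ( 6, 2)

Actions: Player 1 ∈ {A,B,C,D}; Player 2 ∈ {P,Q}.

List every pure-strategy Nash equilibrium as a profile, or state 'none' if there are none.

(A,P): not NE [P1→D gives 8>0]
(A,Q): not NE [P2→P gives 6>3]
(B,P): not NE [P1→D gives 8>4]
(B,Q): not NE [P1→A gives 7>6; P2→P gives 9>5]
(C,P): NE
(C,Q): not NE [P1→A gives 7>1; P2→P gives 7>5]
(D,P): NE
(D,Q): not NE [P1→A gives 7>6; P2→P gives 4>2]

Nash profiles: (C,P), (D,P)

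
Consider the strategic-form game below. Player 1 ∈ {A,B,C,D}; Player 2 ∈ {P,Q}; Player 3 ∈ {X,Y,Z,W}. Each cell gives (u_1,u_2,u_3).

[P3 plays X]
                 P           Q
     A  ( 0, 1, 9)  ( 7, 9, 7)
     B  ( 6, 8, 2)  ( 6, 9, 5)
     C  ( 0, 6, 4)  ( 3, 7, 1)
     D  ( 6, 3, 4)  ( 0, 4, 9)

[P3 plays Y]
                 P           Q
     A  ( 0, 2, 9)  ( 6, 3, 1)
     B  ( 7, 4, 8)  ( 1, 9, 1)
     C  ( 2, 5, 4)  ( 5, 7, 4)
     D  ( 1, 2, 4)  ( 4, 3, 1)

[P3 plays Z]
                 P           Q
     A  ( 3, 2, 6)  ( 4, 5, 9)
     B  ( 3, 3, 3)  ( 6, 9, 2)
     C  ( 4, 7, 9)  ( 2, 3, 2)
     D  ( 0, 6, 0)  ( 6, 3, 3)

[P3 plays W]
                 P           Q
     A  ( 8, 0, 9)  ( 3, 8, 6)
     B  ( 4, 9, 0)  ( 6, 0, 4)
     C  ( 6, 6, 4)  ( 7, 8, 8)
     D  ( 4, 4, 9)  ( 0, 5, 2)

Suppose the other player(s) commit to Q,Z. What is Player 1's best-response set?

P1 best: {B,D}

u_1(A vs Q,Z) = 4
u_1(B vs Q,Z) = 6
u_1(C vs Q,Z) = 2
u_1(D vs Q,Z) = 6
max payoff 6 at {B,D}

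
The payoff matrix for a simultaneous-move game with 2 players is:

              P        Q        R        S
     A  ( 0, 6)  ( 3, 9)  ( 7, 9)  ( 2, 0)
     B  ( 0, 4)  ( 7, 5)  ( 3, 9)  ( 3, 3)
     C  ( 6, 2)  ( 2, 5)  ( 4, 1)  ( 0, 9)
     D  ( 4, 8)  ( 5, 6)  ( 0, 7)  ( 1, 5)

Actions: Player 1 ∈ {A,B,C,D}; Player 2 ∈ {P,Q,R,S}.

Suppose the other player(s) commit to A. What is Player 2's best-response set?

u_2(P vs A) = 6
u_2(Q vs A) = 9
u_2(R vs A) = 9
u_2(S vs A) = 0
max payoff 9 at {Q,R}

BR_2 = {Q,R}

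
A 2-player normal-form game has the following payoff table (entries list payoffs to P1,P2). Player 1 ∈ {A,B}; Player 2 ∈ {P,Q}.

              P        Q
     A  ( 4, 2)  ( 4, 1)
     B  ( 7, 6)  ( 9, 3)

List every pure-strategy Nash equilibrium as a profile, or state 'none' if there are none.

Nash profiles: (B,P)

(A,P): not NE [P1→B gives 7>4]
(A,Q): not NE [P1→B gives 9>4; P2→P gives 2>1]
(B,P): NE
(B,Q): not NE [P2→P gives 6>3]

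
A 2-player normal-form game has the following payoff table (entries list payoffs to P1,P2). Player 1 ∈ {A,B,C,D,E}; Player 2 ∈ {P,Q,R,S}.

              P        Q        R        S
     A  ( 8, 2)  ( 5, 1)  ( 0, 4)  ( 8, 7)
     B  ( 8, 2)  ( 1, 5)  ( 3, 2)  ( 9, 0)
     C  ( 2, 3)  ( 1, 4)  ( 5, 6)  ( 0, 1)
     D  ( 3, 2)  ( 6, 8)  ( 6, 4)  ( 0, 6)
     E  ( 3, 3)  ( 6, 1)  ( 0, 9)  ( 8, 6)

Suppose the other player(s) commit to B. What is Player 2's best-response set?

u_2(P vs B) = 2
u_2(Q vs B) = 5
u_2(R vs B) = 2
u_2(S vs B) = 0
max payoff 5 at {Q}

argmax u_2 = {Q}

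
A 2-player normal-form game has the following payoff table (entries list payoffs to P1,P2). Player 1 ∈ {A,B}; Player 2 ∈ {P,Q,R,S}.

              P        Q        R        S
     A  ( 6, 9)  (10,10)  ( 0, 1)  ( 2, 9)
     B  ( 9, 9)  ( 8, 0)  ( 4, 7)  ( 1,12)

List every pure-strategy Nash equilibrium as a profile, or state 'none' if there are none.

(A,P): not NE [P1→B gives 9>6; P2→Q gives 10>9]
(A,Q): NE
(A,R): not NE [P1→B gives 4>0; P2→Q gives 10>1]
(A,S): not NE [P2→Q gives 10>9]
(B,P): not NE [P2→S gives 12>9]
(B,Q): not NE [P1→A gives 10>8; P2→S gives 12>0]
(B,R): not NE [P2→S gives 12>7]
(B,S): not NE [P1→A gives 2>1]

NE set: (A,Q)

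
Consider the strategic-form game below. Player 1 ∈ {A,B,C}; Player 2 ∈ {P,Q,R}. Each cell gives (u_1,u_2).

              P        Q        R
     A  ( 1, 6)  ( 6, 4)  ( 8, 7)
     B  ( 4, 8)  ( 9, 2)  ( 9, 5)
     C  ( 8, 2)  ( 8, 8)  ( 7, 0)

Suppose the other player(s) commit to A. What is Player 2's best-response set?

P2 best: {R}

u_2(P vs A) = 6
u_2(Q vs A) = 4
u_2(R vs A) = 7
max payoff 7 at {R}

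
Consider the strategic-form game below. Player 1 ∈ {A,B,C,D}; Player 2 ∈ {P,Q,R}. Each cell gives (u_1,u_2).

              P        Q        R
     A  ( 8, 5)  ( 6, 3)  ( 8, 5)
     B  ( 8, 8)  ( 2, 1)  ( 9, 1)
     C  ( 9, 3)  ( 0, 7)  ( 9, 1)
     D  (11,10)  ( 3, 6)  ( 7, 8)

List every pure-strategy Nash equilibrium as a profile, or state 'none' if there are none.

NE set: (D,P)

(A,P): not NE [P1→D gives 11>8]
(A,Q): not NE [P2→R gives 5>3]
(A,R): not NE [P1→C gives 9>8]
(B,P): not NE [P1→D gives 11>8]
(B,Q): not NE [P1→A gives 6>2; P2→P gives 8>1]
(B,R): not NE [P2→P gives 8>1]
(C,P): not NE [P1→D gives 11>9; P2→Q gives 7>3]
(C,Q): not NE [P1→A gives 6>0]
(C,R): not NE [P2→Q gives 7>1]
(D,P): NE
(D,Q): not NE [P1→A gives 6>3; P2→P gives 10>6]
(D,R): not NE [P1→C gives 9>7; P2→P gives 10>8]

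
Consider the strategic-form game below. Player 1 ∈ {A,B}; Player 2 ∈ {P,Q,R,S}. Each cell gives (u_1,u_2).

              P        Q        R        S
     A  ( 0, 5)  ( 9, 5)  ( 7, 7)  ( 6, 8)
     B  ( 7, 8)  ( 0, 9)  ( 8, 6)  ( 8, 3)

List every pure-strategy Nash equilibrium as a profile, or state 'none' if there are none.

PSNE: ∅

(A,P): not NE [P1→B gives 7>0; P2→S gives 8>5]
(A,Q): not NE [P2→S gives 8>5]
(A,R): not NE [P1→B gives 8>7; P2→S gives 8>7]
(A,S): not NE [P1→B gives 8>6]
(B,P): not NE [P2→Q gives 9>8]
(B,Q): not NE [P1→A gives 9>0]
(B,R): not NE [P2→Q gives 9>6]
(B,S): not NE [P2→Q gives 9>3]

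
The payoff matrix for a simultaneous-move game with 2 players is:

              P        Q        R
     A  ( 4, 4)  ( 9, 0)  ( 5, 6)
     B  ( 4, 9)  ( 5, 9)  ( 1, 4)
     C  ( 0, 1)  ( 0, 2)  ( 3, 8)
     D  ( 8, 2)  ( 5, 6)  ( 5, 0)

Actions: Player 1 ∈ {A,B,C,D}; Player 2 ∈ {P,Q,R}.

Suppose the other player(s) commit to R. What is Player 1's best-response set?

u_1(A vs R) = 5
u_1(B vs R) = 1
u_1(C vs R) = 3
u_1(D vs R) = 5
max payoff 5 at {A,D}

BR_1 = {A,D}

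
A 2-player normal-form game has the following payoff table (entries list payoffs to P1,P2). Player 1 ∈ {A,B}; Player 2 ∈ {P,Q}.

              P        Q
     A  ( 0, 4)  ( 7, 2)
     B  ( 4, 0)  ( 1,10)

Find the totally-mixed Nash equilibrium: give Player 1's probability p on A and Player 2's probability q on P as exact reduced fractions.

P1 indiff ⇒ q·0+(1-q)·7 = q·4+(1-q)·1 ⇒ q(-4) = (1-q)(-6) ⇒ q = 3/5
P2 indiff ⇒ p·4+(1-p)·0 = p·2+(1-p)·10 ⇒ p(2) = (1-p)(10) ⇒ p = 5/6

p=5/6, q=3/5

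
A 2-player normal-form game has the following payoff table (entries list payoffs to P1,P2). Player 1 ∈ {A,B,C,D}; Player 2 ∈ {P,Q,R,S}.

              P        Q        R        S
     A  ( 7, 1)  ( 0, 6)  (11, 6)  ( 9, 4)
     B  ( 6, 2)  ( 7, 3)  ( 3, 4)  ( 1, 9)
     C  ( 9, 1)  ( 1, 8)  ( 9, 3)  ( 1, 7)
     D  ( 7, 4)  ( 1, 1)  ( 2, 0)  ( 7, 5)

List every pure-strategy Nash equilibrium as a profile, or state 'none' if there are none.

(A,P): not NE [P1→C gives 9>7; P2→R gives 6>1]
(A,Q): not NE [P1→B gives 7>0]
(A,R): NE
(A,S): not NE [P2→R gives 6>4]
(B,P): not NE [P1→C gives 9>6; P2→S gives 9>2]
(B,Q): not NE [P2→S gives 9>3]
(B,R): not NE [P1→A gives 11>3; P2→S gives 9>4]
(B,S): not NE [P1→A gives 9>1]
(C,P): not NE [P2→Q gives 8>1]
(C,Q): not NE [P1→B gives 7>1]
(C,R): not NE [P1→A gives 11>9; P2→Q gives 8>3]
(C,S): not NE [P1→A gives 9>1; P2→Q gives 8>7]
(D,P): not NE [P1→C gives 9>7; P2→S gives 5>4]
(D,Q): not NE [P1→B gives 7>1; P2→S gives 5>1]
(D,R): not NE [P1→A gives 11>2; P2→S gives 5>0]
(D,S): not NE [P1→A gives 9>7]

PSNE = {(A,R)}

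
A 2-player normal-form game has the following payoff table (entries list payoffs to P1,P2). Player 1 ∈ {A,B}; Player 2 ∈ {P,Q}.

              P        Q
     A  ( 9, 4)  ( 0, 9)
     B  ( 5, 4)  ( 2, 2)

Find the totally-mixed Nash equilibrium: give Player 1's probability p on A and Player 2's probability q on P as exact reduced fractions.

P1 indiff ⇒ q·9+(1-q)·0 = q·5+(1-q)·2 ⇒ q(4) = (1-q)(2) ⇒ q = 1/3
P2 indiff ⇒ p·4+(1-p)·4 = p·9+(1-p)·2 ⇒ p(-5) = (1-p)(-2) ⇒ p = 2/7

p=2/7, q=1/3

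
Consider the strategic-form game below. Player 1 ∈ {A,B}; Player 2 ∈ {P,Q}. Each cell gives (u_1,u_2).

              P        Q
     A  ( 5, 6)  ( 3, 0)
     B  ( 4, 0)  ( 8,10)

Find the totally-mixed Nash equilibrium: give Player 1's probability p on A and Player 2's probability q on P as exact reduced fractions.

P1 indiff ⇒ q·5+(1-q)·3 = q·4+(1-q)·8 ⇒ q(1) = (1-q)(5) ⇒ q = 5/6
P2 indiff ⇒ p·6+(1-p)·0 = p·0+(1-p)·10 ⇒ p(6) = (1-p)(10) ⇒ p = 5/8

p=5/8, q=5/6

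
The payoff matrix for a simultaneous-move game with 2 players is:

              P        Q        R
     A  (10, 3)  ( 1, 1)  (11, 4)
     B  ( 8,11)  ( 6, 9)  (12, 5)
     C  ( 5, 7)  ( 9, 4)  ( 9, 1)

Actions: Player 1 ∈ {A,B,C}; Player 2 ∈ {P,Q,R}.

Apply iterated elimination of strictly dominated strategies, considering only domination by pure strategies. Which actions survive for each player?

P2 drop Q (P beats it: A:3>1 B:11>9 C:7>4)
P1 drop C (A beats it: P:10>5 R:11>9)
P1→{A,B} P2→{P,R}

Survivors P1:{A,B} P2:{P,R}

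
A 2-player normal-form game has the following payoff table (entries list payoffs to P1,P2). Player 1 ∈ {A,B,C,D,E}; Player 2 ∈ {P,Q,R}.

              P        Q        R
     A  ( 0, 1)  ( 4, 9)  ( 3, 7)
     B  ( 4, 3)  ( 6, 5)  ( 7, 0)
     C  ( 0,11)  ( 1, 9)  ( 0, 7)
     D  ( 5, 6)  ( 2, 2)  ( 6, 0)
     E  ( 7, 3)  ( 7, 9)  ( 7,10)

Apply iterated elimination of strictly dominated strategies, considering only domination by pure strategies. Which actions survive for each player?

IESDS → P1:{B,E} P2:{Q,R}

P1 drop A (B beats it: P:4>0 Q:6>4 R:7>3)
P1 drop C (B beats it: P:4>0 Q:6>1 R:7>0)
P1 drop D (E beats it: P:7>5 Q:7>2 R:7>6)
P2 drop P (Q beats it: B:5>3 E:9>3)
P1→{B,E} P2→{Q,R}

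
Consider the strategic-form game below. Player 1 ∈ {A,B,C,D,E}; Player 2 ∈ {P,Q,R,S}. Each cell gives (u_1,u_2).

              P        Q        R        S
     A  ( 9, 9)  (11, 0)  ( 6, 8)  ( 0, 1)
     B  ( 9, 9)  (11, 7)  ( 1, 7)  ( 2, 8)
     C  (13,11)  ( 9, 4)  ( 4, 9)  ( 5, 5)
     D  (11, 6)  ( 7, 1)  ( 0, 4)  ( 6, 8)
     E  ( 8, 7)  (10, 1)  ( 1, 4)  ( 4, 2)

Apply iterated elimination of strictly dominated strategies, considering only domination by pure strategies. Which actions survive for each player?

IESDS → P1:{C,D} P2:{P,S}

P2 drop Q (P beats it: A:9>0 B:9>7 C:11>4 D:6>1 E:7>1)
P1 drop B (C beats it: P:13>9 R:4>1 S:5>2)
P1 drop E (C beats it: P:13>8 R:4>1 S:5>4)
P2 drop R (P beats it: A:9>8 C:11>9 D:6>4)
P1 drop A (C beats it: P:13>9 S:5>0)
P1→{C,D} P2→{P,S}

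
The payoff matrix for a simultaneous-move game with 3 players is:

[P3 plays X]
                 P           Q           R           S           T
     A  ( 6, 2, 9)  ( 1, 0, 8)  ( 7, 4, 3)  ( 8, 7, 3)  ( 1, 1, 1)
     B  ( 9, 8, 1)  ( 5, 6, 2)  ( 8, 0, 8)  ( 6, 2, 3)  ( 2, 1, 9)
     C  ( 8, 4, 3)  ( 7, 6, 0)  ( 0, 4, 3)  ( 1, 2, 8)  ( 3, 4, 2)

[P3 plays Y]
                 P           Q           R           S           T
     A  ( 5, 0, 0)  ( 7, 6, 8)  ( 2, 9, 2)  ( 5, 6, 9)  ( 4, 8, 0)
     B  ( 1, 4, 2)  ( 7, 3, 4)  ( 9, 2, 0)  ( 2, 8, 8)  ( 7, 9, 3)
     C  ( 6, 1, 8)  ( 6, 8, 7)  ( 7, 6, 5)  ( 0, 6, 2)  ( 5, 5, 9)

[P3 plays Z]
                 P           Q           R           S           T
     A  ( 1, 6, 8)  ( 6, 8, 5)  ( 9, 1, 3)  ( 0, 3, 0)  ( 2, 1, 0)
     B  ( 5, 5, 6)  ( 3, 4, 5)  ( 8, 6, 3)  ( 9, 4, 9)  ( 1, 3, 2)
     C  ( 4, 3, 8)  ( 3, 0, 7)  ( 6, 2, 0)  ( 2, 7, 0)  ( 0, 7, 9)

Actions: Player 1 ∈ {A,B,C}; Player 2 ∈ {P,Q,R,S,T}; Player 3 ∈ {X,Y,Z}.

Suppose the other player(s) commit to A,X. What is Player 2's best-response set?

argmax u_2 = {S}

u_2(P vs A,X) = 2
u_2(Q vs A,X) = 0
u_2(R vs A,X) = 4
u_2(S vs A,X) = 7
u_2(T vs A,X) = 1
max payoff 7 at {S}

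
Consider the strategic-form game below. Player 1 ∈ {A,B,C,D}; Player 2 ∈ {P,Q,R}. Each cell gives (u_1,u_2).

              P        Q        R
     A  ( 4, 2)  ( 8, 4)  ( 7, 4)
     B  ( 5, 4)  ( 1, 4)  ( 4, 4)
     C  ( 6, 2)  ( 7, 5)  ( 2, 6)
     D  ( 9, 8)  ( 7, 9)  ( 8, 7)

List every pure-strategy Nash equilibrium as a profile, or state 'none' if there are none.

PSNE = {(A,Q)}

(A,P): not NE [P1→D gives 9>4; P2→R gives 4>2]
(A,Q): NE
(A,R): not NE [P1→D gives 8>7]
(B,P): not NE [P1→D gives 9>5]
(B,Q): not NE [P1→A gives 8>1]
(B,R): not NE [P1→D gives 8>4]
(C,P): not NE [P1→D gives 9>6; P2→R gives 6>2]
(C,Q): not NE [P1→A gives 8>7; P2→R gives 6>5]
(C,R): not NE [P1→D gives 8>2]
(D,P): not NE [P2→Q gives 9>8]
(D,Q): not NE [P1→A gives 8>7]
(D,R): not NE [P2→Q gives 9>7]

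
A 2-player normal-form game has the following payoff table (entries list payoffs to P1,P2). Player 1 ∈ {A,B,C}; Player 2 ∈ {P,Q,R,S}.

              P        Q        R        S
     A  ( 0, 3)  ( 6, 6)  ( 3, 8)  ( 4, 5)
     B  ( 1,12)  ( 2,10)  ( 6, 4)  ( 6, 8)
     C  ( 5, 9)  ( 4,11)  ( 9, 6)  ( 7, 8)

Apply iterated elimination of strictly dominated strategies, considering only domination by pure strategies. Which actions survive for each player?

P1 drop B (C beats it: P:5>1 Q:4>2 R:9>6 S:7>6)
P2 drop P (Q beats it: A:6>3 C:11>9)
P2 drop S (Q beats it: A:6>5 C:11>8)
P1→{A,C} P2→{Q,R}

Survivors P1:{A,C} P2:{Q,R}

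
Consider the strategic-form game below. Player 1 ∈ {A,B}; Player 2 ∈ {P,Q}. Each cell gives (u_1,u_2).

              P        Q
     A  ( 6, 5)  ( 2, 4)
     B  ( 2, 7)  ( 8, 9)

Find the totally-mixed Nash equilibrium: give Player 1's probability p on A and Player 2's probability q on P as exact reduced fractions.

P1 indiff ⇒ q·6+(1-q)·2 = q·2+(1-q)·8 ⇒ q(4) = (1-q)(6) ⇒ q = 3/5
P2 indiff ⇒ p·5+(1-p)·7 = p·4+(1-p)·9 ⇒ p(1) = (1-p)(2) ⇒ p = 2/3

p=2/3, q=3/5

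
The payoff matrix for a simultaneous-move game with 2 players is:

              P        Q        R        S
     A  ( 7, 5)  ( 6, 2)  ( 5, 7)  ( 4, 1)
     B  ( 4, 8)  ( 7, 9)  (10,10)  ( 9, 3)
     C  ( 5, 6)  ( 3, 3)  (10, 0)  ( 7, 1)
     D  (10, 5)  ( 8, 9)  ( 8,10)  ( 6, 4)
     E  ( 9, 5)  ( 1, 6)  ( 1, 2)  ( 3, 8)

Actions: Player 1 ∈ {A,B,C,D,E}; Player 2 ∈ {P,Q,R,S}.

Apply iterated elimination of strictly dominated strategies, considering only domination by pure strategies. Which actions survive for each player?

IESDS → P1:{B,C,D} P2:{P,Q,R}

P1 drop A (D beats it: P:10>7 Q:8>6 R:8>5 S:6>4)
P1 drop E (D beats it: P:10>9 Q:8>1 R:8>1 S:6>3)
P2 drop S (P beats it: B:8>3 C:6>1 D:5>4)
P1→{B,C,D} P2→{P,Q,R}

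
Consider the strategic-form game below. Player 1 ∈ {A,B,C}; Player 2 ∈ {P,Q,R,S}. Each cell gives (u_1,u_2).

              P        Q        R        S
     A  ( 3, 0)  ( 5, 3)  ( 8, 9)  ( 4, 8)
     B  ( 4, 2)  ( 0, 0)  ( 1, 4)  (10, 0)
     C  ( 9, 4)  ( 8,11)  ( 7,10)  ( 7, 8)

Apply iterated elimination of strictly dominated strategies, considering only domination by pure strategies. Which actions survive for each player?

Survivors P1:{A,C} P2:{Q,R}

P2 drop P (R beats it: A:9>0 B:4>2 C:10>4)
P2 drop S (R beats it: A:9>8 B:4>0 C:10>8)
P1 drop B (A beats it: Q:5>0 R:8>1)
P1→{A,C} P2→{Q,R}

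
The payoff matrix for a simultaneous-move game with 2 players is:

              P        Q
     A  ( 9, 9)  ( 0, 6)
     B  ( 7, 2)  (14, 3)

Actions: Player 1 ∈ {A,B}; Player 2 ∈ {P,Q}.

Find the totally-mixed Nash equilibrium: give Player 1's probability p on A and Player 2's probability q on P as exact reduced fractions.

P1 mixes 1/4 on A; P2 mixes 7/8 on P

P1 indiff ⇒ q·9+(1-q)·0 = q·7+(1-q)·14 ⇒ q(2) = (1-q)(14) ⇒ q = 7/8
P2 indiff ⇒ p·9+(1-p)·2 = p·6+(1-p)·3 ⇒ p(3) = (1-p)(1) ⇒ p = 1/4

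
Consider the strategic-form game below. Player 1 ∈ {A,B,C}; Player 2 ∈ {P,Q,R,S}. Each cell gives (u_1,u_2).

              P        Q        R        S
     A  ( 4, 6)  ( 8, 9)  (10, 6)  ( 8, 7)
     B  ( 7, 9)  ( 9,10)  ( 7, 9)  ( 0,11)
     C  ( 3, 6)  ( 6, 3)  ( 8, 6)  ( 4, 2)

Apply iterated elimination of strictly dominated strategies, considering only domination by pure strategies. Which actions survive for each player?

IESDS → P1:{A,B} P2:{Q,S}

P1 drop C (A beats it: P:4>3 Q:8>6 R:10>8 S:8>4)
P2 drop P (Q beats it: A:9>6 B:10>9)
P2 drop R (Q beats it: A:9>6 B:10>9)
P1→{A,B} P2→{Q,S}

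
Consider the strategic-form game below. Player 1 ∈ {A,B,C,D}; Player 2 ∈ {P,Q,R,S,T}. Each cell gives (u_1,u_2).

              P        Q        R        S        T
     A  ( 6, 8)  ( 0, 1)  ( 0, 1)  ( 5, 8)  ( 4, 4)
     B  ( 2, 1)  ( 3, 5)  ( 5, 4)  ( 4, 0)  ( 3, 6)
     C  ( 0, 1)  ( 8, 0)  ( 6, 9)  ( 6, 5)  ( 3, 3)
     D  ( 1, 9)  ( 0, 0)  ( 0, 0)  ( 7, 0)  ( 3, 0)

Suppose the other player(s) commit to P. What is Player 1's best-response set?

u_1(A vs P) = 6
u_1(B vs P) = 2
u_1(C vs P) = 0
u_1(D vs P) = 1
max payoff 6 at {A}

argmax u_1 = {A}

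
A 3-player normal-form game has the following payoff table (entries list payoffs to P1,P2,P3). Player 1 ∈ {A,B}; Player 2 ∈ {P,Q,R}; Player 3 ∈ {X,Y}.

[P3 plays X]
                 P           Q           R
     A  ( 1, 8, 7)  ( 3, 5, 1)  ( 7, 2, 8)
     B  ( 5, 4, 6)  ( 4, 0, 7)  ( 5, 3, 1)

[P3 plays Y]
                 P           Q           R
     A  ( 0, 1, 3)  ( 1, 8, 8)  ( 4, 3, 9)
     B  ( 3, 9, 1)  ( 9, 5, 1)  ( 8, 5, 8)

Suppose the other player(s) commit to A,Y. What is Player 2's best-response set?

BR_2 = {Q}

u_2(P vs A,Y) = 1
u_2(Q vs A,Y) = 8
u_2(R vs A,Y) = 3
max payoff 8 at {Q}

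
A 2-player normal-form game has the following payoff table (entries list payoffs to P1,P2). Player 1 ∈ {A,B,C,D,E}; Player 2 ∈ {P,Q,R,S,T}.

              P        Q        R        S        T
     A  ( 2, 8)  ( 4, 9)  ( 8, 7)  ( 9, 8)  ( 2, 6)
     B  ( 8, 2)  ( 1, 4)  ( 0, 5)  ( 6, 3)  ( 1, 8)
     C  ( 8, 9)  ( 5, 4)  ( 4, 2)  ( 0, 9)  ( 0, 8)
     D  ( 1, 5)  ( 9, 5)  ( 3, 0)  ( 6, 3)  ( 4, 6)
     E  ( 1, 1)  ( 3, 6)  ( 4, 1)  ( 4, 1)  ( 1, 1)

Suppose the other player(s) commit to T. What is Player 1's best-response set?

argmax u_1 = {D}

u_1(A vs T) = 2
u_1(B vs T) = 1
u_1(C vs T) = 0
u_1(D vs T) = 4
u_1(E vs T) = 1
max payoff 4 at {D}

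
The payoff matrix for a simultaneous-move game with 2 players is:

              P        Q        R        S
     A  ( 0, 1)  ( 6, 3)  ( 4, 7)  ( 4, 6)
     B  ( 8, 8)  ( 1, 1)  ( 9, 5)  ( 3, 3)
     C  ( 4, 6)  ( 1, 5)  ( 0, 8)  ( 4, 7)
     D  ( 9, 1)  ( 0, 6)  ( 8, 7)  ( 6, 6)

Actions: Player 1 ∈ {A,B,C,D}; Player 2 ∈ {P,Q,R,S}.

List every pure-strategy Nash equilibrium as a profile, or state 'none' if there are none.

No pure NE.

(A,P): not NE [P1→D gives 9>0; P2→R gives 7>1]
(A,Q): not NE [P2→R gives 7>3]
(A,R): not NE [P1→B gives 9>4]
(A,S): not NE [P1→D gives 6>4; P2→R gives 7>6]
(B,P): not NE [P1→D gives 9>8]
(B,Q): not NE [P1→A gives 6>1; P2→P gives 8>1]
(B,R): not NE [P2→P gives 8>5]
(B,S): not NE [P1→D gives 6>3; P2→P gives 8>3]
(C,P): not NE [P1→D gives 9>4; P2→R gives 8>6]
(C,Q): not NE [P1→A gives 6>1; P2→R gives 8>5]
(C,R): not NE [P1→B gives 9>0]
(C,S): not NE [P1→D gives 6>4; P2→R gives 8>7]
(D,P): not NE [P2→R gives 7>1]
(D,Q): not NE [P1→A gives 6>0; P2→R gives 7>6]
(D,R): not NE [P1→B gives 9>8]
(D,S): not NE [P2→R gives 7>6]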